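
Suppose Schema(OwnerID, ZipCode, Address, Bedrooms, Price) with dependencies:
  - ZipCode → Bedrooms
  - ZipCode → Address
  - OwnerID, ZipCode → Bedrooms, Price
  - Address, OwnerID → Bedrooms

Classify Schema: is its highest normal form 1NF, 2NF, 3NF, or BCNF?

1NF

Candidate key: {OwnerID, ZipCode}. Prime attributes: {OwnerID, ZipCode}.
ZipCode → Bedrooms: {ZipCode}⁺ = {Address, Bedrooms, ZipCode}, which is not all of the attributes, so the left side is not a superkey — BCNF is violated.
Because {Bedrooms} is non-prime and the left side of ZipCode → Bedrooms is not a superkey, the relation is not in 3NF.
Since {ZipCode} ⊂ {OwnerID, ZipCode} and {ZipCode}⁺ ⊇ {Address, Bedrooms} with {Address, Bedrooms} non-prime, there is a partial dependency; 2NF fails.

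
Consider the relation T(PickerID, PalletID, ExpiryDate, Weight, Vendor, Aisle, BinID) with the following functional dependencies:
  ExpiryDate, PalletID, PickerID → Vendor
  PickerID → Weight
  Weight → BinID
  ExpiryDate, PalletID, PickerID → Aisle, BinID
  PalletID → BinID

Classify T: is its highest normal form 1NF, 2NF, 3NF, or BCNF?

Candidate key: {ExpiryDate, PalletID, PickerID}. Prime attributes: {ExpiryDate, PalletID, PickerID}.
PickerID → Weight: {PickerID}⁺ = {BinID, PickerID, Weight}, which is not all of the attributes, so the left side is not a superkey — BCNF is violated.
PickerID → Weight has non-prime {Weight} on the right and a non-superkey on the left, so 3NF fails.
{PalletID} is a proper subset of the key {ExpiryDate, PalletID, PickerID}, and {PalletID}⁺ contains the non-prime attribute {BinID} — a partial dependency, so 2NF is violated.

1NF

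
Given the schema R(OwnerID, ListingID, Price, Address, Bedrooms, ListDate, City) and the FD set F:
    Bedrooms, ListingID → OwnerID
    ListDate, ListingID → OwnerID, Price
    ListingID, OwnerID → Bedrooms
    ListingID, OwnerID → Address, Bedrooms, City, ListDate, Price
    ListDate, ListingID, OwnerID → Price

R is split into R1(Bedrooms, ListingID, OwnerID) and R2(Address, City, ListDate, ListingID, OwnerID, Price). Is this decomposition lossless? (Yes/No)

Yes

The shared attributes are {ListingID, OwnerID} and {ListingID, OwnerID}⁺ = {Address, Bedrooms, City, ListDate, ListingID, OwnerID, Price}.
This includes all of R1, so the common attributes are a superkey of R1 — the join is lossless.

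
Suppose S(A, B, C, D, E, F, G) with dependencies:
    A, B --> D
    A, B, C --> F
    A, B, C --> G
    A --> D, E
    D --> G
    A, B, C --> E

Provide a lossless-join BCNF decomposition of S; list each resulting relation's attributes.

Candidate key of the original relation: {A, B, C}.
In {A, B, C, D, E, F, G}, {A, B} is not a superkey ({A, B}⁺ restricted to this set is {A, B, D, E, G}), so split on A, B --> D, E, G into {A, B, D, E, G} and {A, B, C, F}.
In {A, B, D, E, G}, {A} is not a superkey ({A}⁺ restricted to this set is {A, D, E, G}), so split on A --> D, E, G into {A, D, E, G} and {A, B}.
In {A, D, E, G}, {D} is not a superkey ({D}⁺ restricted to this set is {D, G}), so split on D --> G into {D, G} and {A, D, E}.
{D, G} has no BCNF violation.
{A, D, E} has no BCNF violation.
{A, B} has no BCNF violation.
{A, B, C, F} has no BCNF violation.

{A, B, C, F}; {A, D, E}; {D, G}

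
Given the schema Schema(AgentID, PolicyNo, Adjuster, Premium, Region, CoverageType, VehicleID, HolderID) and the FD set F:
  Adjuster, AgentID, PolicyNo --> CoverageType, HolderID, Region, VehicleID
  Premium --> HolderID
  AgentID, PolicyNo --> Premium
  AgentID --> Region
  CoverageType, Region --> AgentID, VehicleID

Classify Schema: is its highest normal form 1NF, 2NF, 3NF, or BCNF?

1NF

Candidate keys: {Adjuster, AgentID, PolicyNo}, {Adjuster, CoverageType, PolicyNo, Region}. Prime attributes: {Adjuster, AgentID, CoverageType, PolicyNo, Region}.
Premium --> HolderID: {Premium}⁺ = {HolderID, Premium}, which is not all of the attributes, so the left side is not a superkey — BCNF is violated.
Premium --> HolderID has non-prime {HolderID} on the right and a non-superkey on the left, so 3NF fails.
The proper key subset {AgentID, PolicyNo} of {Adjuster, AgentID, PolicyNo} determines non-prime {HolderID, Premium}, so the relation is not even in 2NF.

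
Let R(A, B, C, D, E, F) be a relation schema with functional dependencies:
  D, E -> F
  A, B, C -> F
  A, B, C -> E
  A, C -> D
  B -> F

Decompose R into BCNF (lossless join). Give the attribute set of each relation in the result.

{A, B, C, E}; {A, C, D}; {D, E, F}

Candidate key of the original relation: {A, B, C}.
{A, B, C, D, E, F}: {D, E} determines {D, E, F} here but is not a superkey — split on D, E -> F, giving {D, E, F} and {A, B, C, D, E}.
{D, E, F}: every determinant is a superkey — BCNF.
{A, B, C, D, E}: {A, C} determines {A, C, D} here but is not a superkey — split on A, C -> D, giving {A, C, D} and {A, B, C, E}.
{A, C, D}: every determinant is a superkey — BCNF.
{A, B, C, E}: every determinant is a superkey — BCNF.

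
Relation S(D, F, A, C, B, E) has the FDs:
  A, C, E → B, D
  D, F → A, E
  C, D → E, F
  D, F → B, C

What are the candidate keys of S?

Closure of {C, D} is {A, B, C, D, E, F}, the whole schema; {C, D} is a candidate key.
Closure of {D, F} is {A, B, C, D, E, F}, the whole schema; {D, F} is a candidate key.
Closure of {A, C, E} is {A, B, C, D, E, F}, the whole schema; {A, C, E} is a candidate key.
These are minimal and exhaustive — every other superkey contains one of them.

{A, C, E}, {C, D}, {D, F}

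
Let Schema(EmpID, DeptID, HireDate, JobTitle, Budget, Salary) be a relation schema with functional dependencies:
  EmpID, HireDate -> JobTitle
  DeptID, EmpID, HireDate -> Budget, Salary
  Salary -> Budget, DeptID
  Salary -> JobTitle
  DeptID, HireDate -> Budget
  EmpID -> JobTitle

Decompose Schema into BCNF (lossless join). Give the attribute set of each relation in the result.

Candidate keys of the original relation: {DeptID, EmpID, HireDate}, {EmpID, HireDate, Salary}.
In {Budget, DeptID, EmpID, HireDate, JobTitle, Salary}, {EmpID, HireDate} is not a superkey ({EmpID, HireDate}⁺ restricted to this set is {EmpID, HireDate, JobTitle}), so split on EmpID, HireDate -> JobTitle into {EmpID, HireDate, JobTitle} and {Budget, DeptID, EmpID, HireDate, Salary}.
In {EmpID, HireDate, JobTitle}, {EmpID} is not a superkey ({EmpID}⁺ restricted to this set is {EmpID, JobTitle}), so split on EmpID -> JobTitle into {EmpID, JobTitle} and {EmpID, HireDate}.
{EmpID, JobTitle} is in BCNF.
{EmpID, HireDate} is in BCNF.
In {Budget, DeptID, EmpID, HireDate, Salary}, {Salary} is not a superkey ({Salary}⁺ restricted to this set is {Budget, DeptID, Salary}), so split on Salary -> Budget, DeptID into {Budget, DeptID, Salary} and {EmpID, HireDate, Salary}.
{Budget, DeptID, Salary} is in BCNF.
{EmpID, HireDate, Salary} is in BCNF.

{Budget, DeptID, Salary}; {EmpID, HireDate, Salary}; {EmpID, JobTitle}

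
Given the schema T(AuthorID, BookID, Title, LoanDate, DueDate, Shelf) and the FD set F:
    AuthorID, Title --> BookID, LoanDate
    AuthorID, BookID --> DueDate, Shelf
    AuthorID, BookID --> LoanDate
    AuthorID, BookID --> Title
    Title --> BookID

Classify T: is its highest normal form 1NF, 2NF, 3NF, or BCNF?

3NF

Candidate keys: {AuthorID, BookID}, {AuthorID, Title}. Prime attributes: {AuthorID, BookID, Title}.
Title --> BookID: {Title}⁺ = {BookID, Title}, which is not all of the attributes, so the left side is not a superkey — BCNF is violated.
But every attribute on its right side ({BookID}) is prime, and the same holds for every other non-superkey FD, so 3NF still holds.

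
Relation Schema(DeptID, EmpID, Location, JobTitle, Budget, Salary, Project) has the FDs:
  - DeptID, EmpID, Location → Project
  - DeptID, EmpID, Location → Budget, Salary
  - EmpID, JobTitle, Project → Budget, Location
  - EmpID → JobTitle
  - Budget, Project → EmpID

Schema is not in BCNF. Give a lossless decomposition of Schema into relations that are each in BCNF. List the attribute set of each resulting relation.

Candidate keys of the original relation: {Budget, DeptID, Project}, {DeptID, EmpID, Location}, {DeptID, EmpID, Project}.
In {Budget, DeptID, EmpID, JobTitle, Location, Project, Salary}, {EmpID, JobTitle, Project} is not a superkey ({EmpID, JobTitle, Project}⁺ restricted to this set is {Budget, EmpID, JobTitle, Location, Project}), so split on EmpID, JobTitle, Project → Budget, Location into {Budget, EmpID, JobTitle, Location, Project} and {DeptID, EmpID, JobTitle, Project, Salary}.
In {Budget, EmpID, JobTitle, Location, Project}, {EmpID} is not a superkey ({EmpID}⁺ restricted to this set is {EmpID, JobTitle}), so split on EmpID → JobTitle into {EmpID, JobTitle} and {Budget, EmpID, Location, Project}.
{EmpID, JobTitle} has no BCNF violation.
{Budget, EmpID, Location, Project} has no BCNF violation.
In {DeptID, EmpID, JobTitle, Project, Salary}, {EmpID} is not a superkey ({EmpID}⁺ restricted to this set is {EmpID, JobTitle}), so split on EmpID → JobTitle into {EmpID, JobTitle} and {DeptID, EmpID, Project, Salary}.
{EmpID, JobTitle} has no BCNF violation.
{DeptID, EmpID, Project, Salary} has no BCNF violation.

{Budget, EmpID, Location, Project}; {DeptID, EmpID, Project, Salary}; {EmpID, JobTitle}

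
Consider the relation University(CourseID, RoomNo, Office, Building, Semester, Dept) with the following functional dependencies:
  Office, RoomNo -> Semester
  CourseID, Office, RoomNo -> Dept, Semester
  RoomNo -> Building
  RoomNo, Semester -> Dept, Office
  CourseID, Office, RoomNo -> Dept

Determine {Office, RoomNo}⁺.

{Building, Dept, Office, RoomNo, Semester}

Start with {Office, RoomNo}.
Office, RoomNo -> Semester applies; add {Semester} → now {Office, RoomNo, Semester}.
RoomNo -> Building applies; add {Building} → now {Building, Office, RoomNo, Semester}.
RoomNo, Semester -> Dept, Office applies; add {Dept} → now {Building, Dept, Office, RoomNo, Semester}.
No further FD applies.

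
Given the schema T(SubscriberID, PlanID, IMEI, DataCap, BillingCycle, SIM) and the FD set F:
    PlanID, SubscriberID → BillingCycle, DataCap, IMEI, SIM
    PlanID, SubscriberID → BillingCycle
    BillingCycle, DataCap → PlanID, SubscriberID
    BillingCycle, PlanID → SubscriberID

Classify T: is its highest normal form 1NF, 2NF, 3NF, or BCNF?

BCNF

Candidate keys: {BillingCycle, DataCap}, {BillingCycle, PlanID}, {PlanID, SubscriberID}. Prime attributes: {BillingCycle, DataCap, PlanID, SubscriberID}.
The left-hand side of every FD is a superkey, so BCNF is satisfied.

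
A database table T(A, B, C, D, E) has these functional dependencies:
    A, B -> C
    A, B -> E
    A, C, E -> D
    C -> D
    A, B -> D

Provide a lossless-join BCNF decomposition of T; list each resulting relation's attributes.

Candidate key of the original relation: {A, B}.
Within {A, B, C, D, E}: {A, C, E}⁺ ∩ {A, B, C, D, E} = {A, C, D, E}, not the whole set, so A, C, E -> D violates BCNF; decompose into {A, C, D, E} and {A, B, C, E}.
Within {A, C, D, E}: {C}⁺ ∩ {A, C, D, E} = {C, D}, not the whole set, so C -> D violates BCNF; decompose into {C, D} and {A, C, E}.
{C, D} has no BCNF violation.
{A, C, E} has no BCNF violation.
{A, B, C, E} has no BCNF violation.

{A, B, C, E}; {C, D}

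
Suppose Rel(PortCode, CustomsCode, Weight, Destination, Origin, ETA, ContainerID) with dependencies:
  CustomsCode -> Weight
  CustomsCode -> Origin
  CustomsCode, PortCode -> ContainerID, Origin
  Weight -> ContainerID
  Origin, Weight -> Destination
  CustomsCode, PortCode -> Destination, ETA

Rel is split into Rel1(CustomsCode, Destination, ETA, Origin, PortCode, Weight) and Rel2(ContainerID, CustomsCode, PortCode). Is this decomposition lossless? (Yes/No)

Yes

Rel1 ∩ Rel2 = {CustomsCode, PortCode}; its closure under F is {ContainerID, CustomsCode, Destination, ETA, Origin, PortCode, Weight}.
Since Rel1 ⊆ {ContainerID, CustomsCode, Destination, ETA, Origin, PortCode, Weight}, the intersection is a superkey of Rel1; the decomposition is lossless.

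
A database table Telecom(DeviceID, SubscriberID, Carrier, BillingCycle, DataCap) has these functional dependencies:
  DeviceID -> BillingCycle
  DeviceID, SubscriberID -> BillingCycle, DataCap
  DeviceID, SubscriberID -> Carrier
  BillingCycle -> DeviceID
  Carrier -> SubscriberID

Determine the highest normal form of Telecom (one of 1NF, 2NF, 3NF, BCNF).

Candidate keys: {BillingCycle, Carrier}, {BillingCycle, SubscriberID}, {Carrier, DeviceID}, {DeviceID, SubscriberID}. Prime attributes: {BillingCycle, Carrier, DeviceID, SubscriberID}.
For DeviceID -> BillingCycle we have {DeviceID}⁺ = {BillingCycle, DeviceID}; {DeviceID} is not a superkey, so BCNF fails.
But every attribute on its right side ({BillingCycle}) is prime, and the same holds for every other non-superkey FD, so 3NF still holds.

3NF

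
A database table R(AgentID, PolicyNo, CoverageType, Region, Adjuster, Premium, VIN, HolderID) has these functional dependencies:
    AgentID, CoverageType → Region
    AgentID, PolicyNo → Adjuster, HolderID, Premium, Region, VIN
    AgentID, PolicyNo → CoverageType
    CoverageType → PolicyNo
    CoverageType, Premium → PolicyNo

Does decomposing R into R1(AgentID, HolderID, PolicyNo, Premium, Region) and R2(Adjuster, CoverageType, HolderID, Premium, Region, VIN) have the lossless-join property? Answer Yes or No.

No

R1 ∩ R2 = {HolderID, Premium, Region}; its closure under F is {HolderID, Premium, Region}.
R1 ⊄ {HolderID, Premium, Region} and R2 ⊄ {HolderID, Premium, Region}, so the split is lossy.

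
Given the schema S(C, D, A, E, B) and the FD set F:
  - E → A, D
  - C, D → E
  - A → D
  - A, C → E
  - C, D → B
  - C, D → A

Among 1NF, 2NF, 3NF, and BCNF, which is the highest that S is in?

Candidate keys: {A, C}, {C, D}, {C, E}. Prime attributes: {A, C, D, E}.
E → A, D: {E}⁺ = {A, D, E}, which is not all of the attributes, so the left side is not a superkey — BCNF is violated.
But every attribute on its right side ({A, D}) is prime, and the same holds for every other non-superkey FD, so 3NF still holds.

3NF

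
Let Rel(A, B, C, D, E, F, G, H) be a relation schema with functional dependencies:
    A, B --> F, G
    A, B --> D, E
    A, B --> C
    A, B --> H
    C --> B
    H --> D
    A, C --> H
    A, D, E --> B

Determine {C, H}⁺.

Start with {C, H}.
C --> B applies; add {B} → now {B, C, H}.
H --> D applies; add {D} → now {B, C, D, H}.
No further FD applies.

{B, C, D, H}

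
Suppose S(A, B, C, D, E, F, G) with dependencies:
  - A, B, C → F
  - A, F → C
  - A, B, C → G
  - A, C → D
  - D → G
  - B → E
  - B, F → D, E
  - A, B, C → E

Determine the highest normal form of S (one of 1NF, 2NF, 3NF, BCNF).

1NF

Candidate keys: {A, B, C}, {A, B, F}. Prime attributes: {A, B, C, F}.
A, F → C breaks BCNF: {A, F}⁺ = {A, C, D, F, G}, so {A, F} is not a superkey.
A, C → D determines the non-prime attribute {D} from a non-superkey — 3NF is violated.
Since {B} ⊂ {A, B, C} and {B}⁺ ⊇ {E} with {E} non-prime, there is a partial dependency; 2NF fails.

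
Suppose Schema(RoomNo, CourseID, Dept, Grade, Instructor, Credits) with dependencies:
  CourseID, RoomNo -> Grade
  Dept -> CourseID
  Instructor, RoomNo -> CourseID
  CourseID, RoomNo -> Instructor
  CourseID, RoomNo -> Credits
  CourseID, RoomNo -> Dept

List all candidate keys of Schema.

{CourseID, RoomNo}, {Dept, RoomNo}, {Instructor, RoomNo}

{RoomNo} never appears on the right of any FD, so every key must include it.
Closure of {CourseID, RoomNo} is {CourseID, Credits, Dept, Grade, Instructor, RoomNo}, the whole schema; {CourseID, RoomNo} is a candidate key.
Closure of {Dept, RoomNo} is {CourseID, Credits, Dept, Grade, Instructor, RoomNo}, the whole schema; {Dept, RoomNo} is a candidate key.
Closure of {Instructor, RoomNo} is {CourseID, Credits, Dept, Grade, Instructor, RoomNo}, the whole schema; {Instructor, RoomNo} is a candidate key.
No proper subset of any of these is a key, and no other minimal superkey exists.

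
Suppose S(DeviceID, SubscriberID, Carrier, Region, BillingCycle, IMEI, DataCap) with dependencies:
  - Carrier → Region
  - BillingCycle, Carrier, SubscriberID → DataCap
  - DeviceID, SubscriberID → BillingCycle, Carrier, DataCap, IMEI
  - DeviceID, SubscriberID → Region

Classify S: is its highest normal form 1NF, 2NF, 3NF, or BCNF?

Candidate key: {DeviceID, SubscriberID}. Prime attributes: {DeviceID, SubscriberID}.
Carrier → Region: {Carrier}⁺ = {Carrier, Region}, which is not all of the attributes, so the left side is not a superkey — BCNF is violated.
Carrier → Region has non-prime {Region} on the right and a non-superkey on the left, so 3NF fails.
No proper subset of a key has a non-prime attribute in its closure, so there is no partial dependency; 2NF holds.

2NF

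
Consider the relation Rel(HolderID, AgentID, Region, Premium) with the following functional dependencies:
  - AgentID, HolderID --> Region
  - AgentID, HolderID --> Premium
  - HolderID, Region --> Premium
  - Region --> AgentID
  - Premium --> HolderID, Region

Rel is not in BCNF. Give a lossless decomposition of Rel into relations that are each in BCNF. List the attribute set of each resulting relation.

Candidate keys of the original relation: {AgentID, HolderID}, {HolderID, Region}, {Premium}.
In {AgentID, HolderID, Premium, Region}, {Region} is not a superkey ({Region}⁺ restricted to this set is {AgentID, Region}), so split on Region --> AgentID into {AgentID, Region} and {HolderID, Premium, Region}.
{AgentID, Region} has no BCNF violation.
{HolderID, Premium, Region} has no BCNF violation.

{AgentID, Region}; {HolderID, Premium, Region}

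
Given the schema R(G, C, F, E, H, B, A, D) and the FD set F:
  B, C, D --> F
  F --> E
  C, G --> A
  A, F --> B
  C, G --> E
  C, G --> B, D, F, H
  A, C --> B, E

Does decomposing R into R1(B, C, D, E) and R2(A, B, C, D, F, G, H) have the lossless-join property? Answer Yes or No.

Yes

R1 ∩ R2 = {B, C, D}; its closure under F is {B, C, D, E, F}.
R1 is contained in that closure, so R1 ∩ R2 --> R1 holds and the join is lossless.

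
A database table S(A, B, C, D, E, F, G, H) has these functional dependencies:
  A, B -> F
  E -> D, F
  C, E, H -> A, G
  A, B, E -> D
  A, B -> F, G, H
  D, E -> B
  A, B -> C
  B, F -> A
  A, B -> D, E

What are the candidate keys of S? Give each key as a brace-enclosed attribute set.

{A, B}, {B, F}, {E}

{E} is a candidate key since {E}⁺ = {A, B, C, D, E, F, G, H} covers every attribute.
{A, B} is a candidate key since {A, B}⁺ = {A, B, C, D, E, F, G, H} covers every attribute.
{B, F} is a candidate key since {B, F}⁺ = {A, B, C, D, E, F, G, H} covers every attribute.
These are minimal and exhaustive — every other superkey contains one of them.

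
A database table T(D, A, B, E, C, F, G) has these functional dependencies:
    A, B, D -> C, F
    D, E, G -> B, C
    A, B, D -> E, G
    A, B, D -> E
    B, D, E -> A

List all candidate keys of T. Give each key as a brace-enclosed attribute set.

Attributes never on any right-hand side: {D} — every candidate key must contain it.
{A, B, D}⁺ = {A, B, C, D, E, F, G}, which is every attribute, so {A, B, D} is a candidate key.
{B, D, E}⁺ = {A, B, C, D, E, F, G}, which is every attribute, so {B, D, E} is a candidate key.
{D, E, G}⁺ = {A, B, C, D, E, F, G}, which is every attribute, so {D, E, G} is a candidate key.
These are minimal and exhaustive — every other superkey contains one of them.

{A, B, D}, {B, D, E}, {D, E, G}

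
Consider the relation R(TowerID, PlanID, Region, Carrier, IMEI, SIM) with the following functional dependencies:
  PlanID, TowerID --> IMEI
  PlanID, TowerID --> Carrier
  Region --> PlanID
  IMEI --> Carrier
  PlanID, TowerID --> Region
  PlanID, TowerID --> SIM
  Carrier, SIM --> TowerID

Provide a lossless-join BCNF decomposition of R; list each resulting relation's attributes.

Candidate keys of the original relation: {Carrier, PlanID, SIM}, {Carrier, Region, SIM}, {IMEI, PlanID, SIM}, {IMEI, Region, SIM}, {PlanID, TowerID}, {Region, TowerID}.
{Carrier, IMEI, PlanID, Region, SIM, TowerID}: {Region} determines {PlanID, Region} here but is not a superkey — split on Region --> PlanID, giving {PlanID, Region} and {Carrier, IMEI, Region, SIM, TowerID}.
{PlanID, Region} is in BCNF.
{Carrier, IMEI, Region, SIM, TowerID}: {IMEI} determines {Carrier, IMEI} here but is not a superkey — split on IMEI --> Carrier, giving {Carrier, IMEI} and {IMEI, Region, SIM, TowerID}.
{Carrier, IMEI} is in BCNF.
{IMEI, Region, SIM, TowerID}: {IMEI, SIM} determines {IMEI, SIM, TowerID} here but is not a superkey — split on IMEI, SIM --> TowerID, giving {IMEI, SIM, TowerID} and {IMEI, Region, SIM}.
{IMEI, SIM, TowerID} is in BCNF.
{IMEI, Region, SIM} is in BCNF.

{Carrier, IMEI}; {IMEI, Region, SIM}; {IMEI, SIM, TowerID}; {PlanID, Region}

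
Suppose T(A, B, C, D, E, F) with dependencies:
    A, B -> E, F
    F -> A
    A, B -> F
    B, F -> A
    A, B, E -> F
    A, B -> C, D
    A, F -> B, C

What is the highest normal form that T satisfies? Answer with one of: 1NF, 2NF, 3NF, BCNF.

BCNF

Candidate keys: {A, B}, {F}. Prime attributes: {A, B, F}.
Every FD has a superkey on the left, so the relation is in BCNF.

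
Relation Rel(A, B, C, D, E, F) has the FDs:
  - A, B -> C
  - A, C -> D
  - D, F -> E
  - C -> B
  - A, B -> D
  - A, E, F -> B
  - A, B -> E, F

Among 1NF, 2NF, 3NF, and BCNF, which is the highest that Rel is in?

Candidate keys: {A, B}, {A, C}, {A, D, F}, {A, E, F}. Prime attributes: {A, B, C, D, E, F}.
D, F -> E: {D, F}⁺ = {D, E, F}, which is not all of the attributes, so the left side is not a superkey — BCNF is violated.
Since {E} ⊆ prime attributes and every other non-superkey FD also has a prime right side, the schema is in 3NF.

3NF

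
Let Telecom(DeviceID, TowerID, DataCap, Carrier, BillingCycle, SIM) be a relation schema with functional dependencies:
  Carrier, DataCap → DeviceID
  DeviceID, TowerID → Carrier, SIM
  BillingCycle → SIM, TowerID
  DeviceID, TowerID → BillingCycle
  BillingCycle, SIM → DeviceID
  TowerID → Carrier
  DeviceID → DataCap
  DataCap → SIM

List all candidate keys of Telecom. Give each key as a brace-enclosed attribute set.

{BillingCycle}, {DataCap, TowerID}, {DeviceID, TowerID}

{BillingCycle} is a candidate key since {BillingCycle}⁺ = {BillingCycle, Carrier, DataCap, DeviceID, SIM, TowerID} covers every attribute.
{DataCap, TowerID} is a candidate key since {DataCap, TowerID}⁺ = {BillingCycle, Carrier, DataCap, DeviceID, SIM, TowerID} covers every attribute.
{DeviceID, TowerID} is a candidate key since {DeviceID, TowerID}⁺ = {BillingCycle, Carrier, DataCap, DeviceID, SIM, TowerID} covers every attribute.
Any other superkey properly contains one of these, so there are no further candidate keys.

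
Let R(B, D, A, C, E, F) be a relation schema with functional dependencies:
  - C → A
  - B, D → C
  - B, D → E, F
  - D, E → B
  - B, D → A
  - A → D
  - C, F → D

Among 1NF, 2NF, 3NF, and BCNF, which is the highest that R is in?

Candidate keys: {A, B}, {A, E}, {B, C}, {B, D}, {C, E}, {D, E}. Prime attributes: {A, B, C, D, E}.
For C → A we have {C}⁺ = {A, C, D}; {C} is not a superkey, so BCNF fails.
But every attribute on its right side ({A}) is prime, and the same holds for every other non-superkey FD, so 3NF still holds.

3NF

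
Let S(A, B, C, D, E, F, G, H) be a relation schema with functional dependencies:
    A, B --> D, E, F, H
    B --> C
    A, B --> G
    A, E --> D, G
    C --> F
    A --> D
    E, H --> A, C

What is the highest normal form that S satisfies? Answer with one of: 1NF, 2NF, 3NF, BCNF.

Candidate keys: {A, B}, {B, E, H}. Prime attributes: {A, B, E, H}.
B --> C: {B}⁺ = {B, C, F}, which is not all of the attributes, so the left side is not a superkey — BCNF is violated.
Because {C} is non-prime and the left side of B --> C is not a superkey, the relation is not in 3NF.
Since {A} ⊂ {A, B} and {A}⁺ ⊇ {D} with {D} non-prime, there is a partial dependency; 2NF fails.

1NF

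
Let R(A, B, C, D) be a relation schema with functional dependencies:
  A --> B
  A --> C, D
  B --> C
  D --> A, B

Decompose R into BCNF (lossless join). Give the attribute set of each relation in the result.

{A, B, D}; {B, C}

Candidate keys of the original relation: {A}, {D}.
{A, B, C, D}: {B} determines {B, C} here but is not a superkey — split on B --> C, giving {B, C} and {A, B, D}.
{B, C}: every determinant is a superkey — BCNF.
{A, B, D}: every determinant is a superkey — BCNF.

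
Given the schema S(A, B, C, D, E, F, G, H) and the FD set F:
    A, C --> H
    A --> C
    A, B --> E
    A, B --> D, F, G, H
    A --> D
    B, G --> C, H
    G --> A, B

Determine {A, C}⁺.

{A, C, D, H}

Start with {A, C}.
A, C --> H applies; add {H} → now {A, C, H}.
A --> D applies; add {D} → now {A, C, D, H}.
No further FD applies.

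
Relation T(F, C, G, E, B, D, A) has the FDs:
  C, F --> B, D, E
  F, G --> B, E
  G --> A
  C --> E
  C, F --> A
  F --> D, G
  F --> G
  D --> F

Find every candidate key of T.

{C, D}, {C, F}

{C} never appears on the right of any FD, so every key must include it.
{C, D}⁺ = {A, B, C, D, E, F, G}, which is every attribute, so {C, D} is a candidate key.
{C, F}⁺ = {A, B, C, D, E, F, G}, which is every attribute, so {C, F} is a candidate key.
Any other superkey properly contains one of these, so there are no further candidate keys.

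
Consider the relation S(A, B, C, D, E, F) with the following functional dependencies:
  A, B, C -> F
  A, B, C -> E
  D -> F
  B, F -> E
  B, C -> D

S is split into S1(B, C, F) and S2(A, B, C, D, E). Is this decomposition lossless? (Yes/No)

Yes

Common attributes: {B, C}; their closure is {B, C, D, E, F}.
S1 is contained in that closure, so S1 ∩ S2 -> S1 holds and the join is lossless.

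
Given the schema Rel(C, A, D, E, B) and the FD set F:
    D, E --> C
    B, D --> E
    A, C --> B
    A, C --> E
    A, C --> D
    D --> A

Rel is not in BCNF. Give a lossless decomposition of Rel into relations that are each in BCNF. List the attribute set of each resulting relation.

Candidate keys of the original relation: {A, C}, {B, D}, {C, D}, {D, E}.
Within {A, B, C, D, E}: {D}⁺ ∩ {A, B, C, D, E} = {A, D}, not the whole set, so D --> A violates BCNF; decompose into {A, D} and {B, C, D, E}.
{A, D} is in BCNF.
{B, C, D, E} is in BCNF.

{A, D}; {B, C, D, E}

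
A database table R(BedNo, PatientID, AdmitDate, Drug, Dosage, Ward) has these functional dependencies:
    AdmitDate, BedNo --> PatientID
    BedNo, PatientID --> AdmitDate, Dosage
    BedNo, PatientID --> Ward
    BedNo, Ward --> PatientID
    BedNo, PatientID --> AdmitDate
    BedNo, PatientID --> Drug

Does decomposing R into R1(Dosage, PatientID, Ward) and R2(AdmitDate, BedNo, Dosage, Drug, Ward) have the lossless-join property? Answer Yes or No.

Common attributes: {Dosage, Ward}; their closure is {Dosage, Ward}.
Neither R1 nor R2 is contained in that closure, so the decomposition is lossy.

No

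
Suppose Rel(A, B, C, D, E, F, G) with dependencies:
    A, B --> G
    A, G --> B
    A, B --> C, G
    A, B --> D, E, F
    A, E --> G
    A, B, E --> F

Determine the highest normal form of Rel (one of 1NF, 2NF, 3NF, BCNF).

BCNF

Candidate keys: {A, B}, {A, E}, {A, G}. Prime attributes: {A, B, E, G}.
The left-hand side of every FD is a superkey, so BCNF is satisfied.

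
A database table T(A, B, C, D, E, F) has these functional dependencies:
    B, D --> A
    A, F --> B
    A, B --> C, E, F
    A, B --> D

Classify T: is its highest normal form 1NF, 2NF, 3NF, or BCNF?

Candidate keys: {A, B}, {A, F}, {B, D}. Prime attributes: {A, B, D, F}.
Every FD has a superkey on the left, so the relation is in BCNF.

BCNF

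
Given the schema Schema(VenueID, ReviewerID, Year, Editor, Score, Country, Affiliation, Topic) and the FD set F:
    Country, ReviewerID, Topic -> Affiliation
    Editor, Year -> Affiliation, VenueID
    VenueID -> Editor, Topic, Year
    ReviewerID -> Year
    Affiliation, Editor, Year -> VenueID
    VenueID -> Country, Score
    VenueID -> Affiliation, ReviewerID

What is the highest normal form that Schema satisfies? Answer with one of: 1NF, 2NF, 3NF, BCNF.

Candidate keys: {Editor, ReviewerID}, {Editor, Year}, {VenueID}. Prime attributes: {Editor, ReviewerID, VenueID, Year}.
Country, ReviewerID, Topic -> Affiliation: {Country, ReviewerID, Topic}⁺ = {Affiliation, Country, ReviewerID, Topic, Year}, which is not all of the attributes, so the left side is not a superkey — BCNF is violated.
Country, ReviewerID, Topic -> Affiliation determines the non-prime attribute {Affiliation} from a non-superkey — 3NF is violated.
Checking every proper subset of each key, none determines a non-prime attribute — 2NF is satisfied.

2NF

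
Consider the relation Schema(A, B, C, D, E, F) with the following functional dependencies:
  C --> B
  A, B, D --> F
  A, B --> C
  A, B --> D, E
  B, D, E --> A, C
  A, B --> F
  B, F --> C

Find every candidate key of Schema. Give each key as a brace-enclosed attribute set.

{A, B}, {A, C}, {B, D, E}, {C, D, E}

{A, B}⁺ = {A, B, C, D, E, F}, which is every attribute, so {A, B} is a candidate key.
{A, C}⁺ = {A, B, C, D, E, F}, which is every attribute, so {A, C} is a candidate key.
{B, D, E}⁺ = {A, B, C, D, E, F}, which is every attribute, so {B, D, E} is a candidate key.
{C, D, E}⁺ = {A, B, C, D, E, F}, which is every attribute, so {C, D, E} is a candidate key.
These are minimal and exhaustive — every other superkey contains one of them.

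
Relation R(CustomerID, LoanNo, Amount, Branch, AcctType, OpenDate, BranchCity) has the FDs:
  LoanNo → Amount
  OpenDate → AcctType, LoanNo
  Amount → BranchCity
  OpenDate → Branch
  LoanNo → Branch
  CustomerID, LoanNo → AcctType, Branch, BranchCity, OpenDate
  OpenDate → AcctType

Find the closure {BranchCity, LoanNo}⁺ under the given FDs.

Start with {BranchCity, LoanNo}.
LoanNo → Amount applies; add {Amount} → now {Amount, BranchCity, LoanNo}.
LoanNo → Branch applies; add {Branch} → now {Amount, Branch, BranchCity, LoanNo}.
No further FD applies.

{Amount, Branch, BranchCity, LoanNo}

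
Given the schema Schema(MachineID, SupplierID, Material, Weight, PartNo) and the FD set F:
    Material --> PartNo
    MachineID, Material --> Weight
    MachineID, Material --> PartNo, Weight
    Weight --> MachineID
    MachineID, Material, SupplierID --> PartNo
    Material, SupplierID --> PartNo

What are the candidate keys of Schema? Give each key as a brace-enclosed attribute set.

No FD produces {Material, SupplierID}, so they must be in every candidate key.
Closure of {MachineID, Material, SupplierID} is {MachineID, Material, PartNo, SupplierID, Weight}, the whole schema; {MachineID, Material, SupplierID} is a candidate key.
Closure of {Material, SupplierID, Weight} is {MachineID, Material, PartNo, SupplierID, Weight}, the whole schema; {Material, SupplierID, Weight} is a candidate key.
No proper subset of any of these is a key, and no other minimal superkey exists.

{MachineID, Material, SupplierID}, {Material, SupplierID, Weight}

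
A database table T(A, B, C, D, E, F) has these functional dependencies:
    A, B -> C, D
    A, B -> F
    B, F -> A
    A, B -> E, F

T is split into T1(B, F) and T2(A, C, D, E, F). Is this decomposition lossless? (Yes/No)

Common attributes: {F}; their closure is {F}.
Neither T1 nor T2 is contained in that closure, so the decomposition is lossy.

No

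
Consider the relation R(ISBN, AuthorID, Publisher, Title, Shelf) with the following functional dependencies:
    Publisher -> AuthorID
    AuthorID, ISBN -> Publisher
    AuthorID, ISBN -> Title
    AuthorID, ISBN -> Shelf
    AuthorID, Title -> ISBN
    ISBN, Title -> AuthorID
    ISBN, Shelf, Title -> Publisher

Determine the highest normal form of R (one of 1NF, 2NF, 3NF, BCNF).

3NF

Candidate keys: {AuthorID, ISBN}, {AuthorID, Title}, {ISBN, Publisher}, {ISBN, Title}, {Publisher, Title}. Prime attributes: {AuthorID, ISBN, Publisher, Title}.
Publisher -> AuthorID: {Publisher}⁺ = {AuthorID, Publisher}, which is not all of the attributes, so the left side is not a superkey — BCNF is violated.
Since {AuthorID} ⊆ prime attributes and every other non-superkey FD also has a prime right side, the schema is in 3NF.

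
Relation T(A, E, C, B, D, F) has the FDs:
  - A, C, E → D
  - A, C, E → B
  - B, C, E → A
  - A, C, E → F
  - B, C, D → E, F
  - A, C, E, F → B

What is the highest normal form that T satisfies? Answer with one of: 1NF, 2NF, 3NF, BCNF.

Candidate keys: {A, C, E}, {B, C, D}, {B, C, E}. Prime attributes: {A, B, C, D, E}.
Each dependency's left side is a superkey — BCNF holds.

BCNF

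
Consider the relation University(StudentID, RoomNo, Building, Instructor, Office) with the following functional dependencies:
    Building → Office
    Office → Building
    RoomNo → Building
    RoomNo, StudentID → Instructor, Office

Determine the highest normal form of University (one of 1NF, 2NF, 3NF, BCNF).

1NF

Candidate key: {RoomNo, StudentID}. Prime attributes: {RoomNo, StudentID}.
For Building → Office we have {Building}⁺ = {Building, Office}; {Building} is not a superkey, so BCNF fails.
Building → Office has non-prime {Office} on the right and a non-superkey on the left, so 3NF fails.
{RoomNo} is a proper subset of the key {RoomNo, StudentID}, and {RoomNo}⁺ contains the non-prime attributes {Building, Office} — a partial dependency, so 2NF is violated.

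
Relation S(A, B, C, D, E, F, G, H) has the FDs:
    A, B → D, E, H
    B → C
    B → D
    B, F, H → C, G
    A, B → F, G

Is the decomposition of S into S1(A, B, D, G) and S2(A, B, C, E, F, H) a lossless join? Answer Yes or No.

Common attributes: {A, B}; their closure is {A, B, C, D, E, F, G, H}.
This includes all of S1, so the common attributes are a superkey of S1 — the join is lossless.

Yes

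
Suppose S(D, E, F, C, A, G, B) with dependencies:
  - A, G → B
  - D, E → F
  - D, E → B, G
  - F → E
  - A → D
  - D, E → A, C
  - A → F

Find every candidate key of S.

{A}, {D, E}, {D, F}

{A}⁺ = {A, B, C, D, E, F, G} — all of the relation — so {A} is a candidate key.
{D, E}⁺ = {A, B, C, D, E, F, G} — all of the relation — so {D, E} is a candidate key.
{D, F}⁺ = {A, B, C, D, E, F, G} — all of the relation — so {D, F} is a candidate key.
Any other superkey properly contains one of these, so there are no further candidate keys.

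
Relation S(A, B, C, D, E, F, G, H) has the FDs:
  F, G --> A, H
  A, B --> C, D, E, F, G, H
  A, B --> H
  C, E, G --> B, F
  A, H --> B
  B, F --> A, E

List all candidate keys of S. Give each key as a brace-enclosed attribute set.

{A, B}, {A, H}, {B, F}, {C, E, G}, {F, G}

Closure of {A, B} is {A, B, C, D, E, F, G, H}, the whole schema; {A, B} is a candidate key.
Closure of {A, H} is {A, B, C, D, E, F, G, H}, the whole schema; {A, H} is a candidate key.
Closure of {B, F} is {A, B, C, D, E, F, G, H}, the whole schema; {B, F} is a candidate key.
Closure of {F, G} is {A, B, C, D, E, F, G, H}, the whole schema; {F, G} is a candidate key.
Closure of {C, E, G} is {A, B, C, D, E, F, G, H}, the whole schema; {C, E, G} is a candidate key.
Any other superkey properly contains one of these, so there are no further candidate keys.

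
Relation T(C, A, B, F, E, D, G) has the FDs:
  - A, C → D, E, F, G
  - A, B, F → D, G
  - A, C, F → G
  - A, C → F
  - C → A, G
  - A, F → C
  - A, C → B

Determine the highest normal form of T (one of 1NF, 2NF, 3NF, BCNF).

BCNF

Candidate keys: {A, F}, {C}. Prime attributes: {A, C, F}.
Each dependency's left side is a superkey — BCNF holds.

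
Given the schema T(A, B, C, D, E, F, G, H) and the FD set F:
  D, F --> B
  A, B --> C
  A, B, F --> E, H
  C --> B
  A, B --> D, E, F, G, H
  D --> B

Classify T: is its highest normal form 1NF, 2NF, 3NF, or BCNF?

Candidate keys: {A, B}, {A, C}, {A, D}. Prime attributes: {A, B, C, D}.
For D, F --> B we have {D, F}⁺ = {B, D, F}; {D, F} is not a superkey, so BCNF fails.
But every attribute on its right side ({B}) is prime, and the same holds for every other non-superkey FD, so 3NF still holds.

3NF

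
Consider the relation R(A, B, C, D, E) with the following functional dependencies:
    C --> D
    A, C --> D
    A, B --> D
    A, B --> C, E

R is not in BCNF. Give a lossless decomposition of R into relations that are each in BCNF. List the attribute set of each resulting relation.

Candidate key of the original relation: {A, B}.
In {A, B, C, D, E}, {C} is not a superkey ({C}⁺ restricted to this set is {C, D}), so split on C --> D into {C, D} and {A, B, C, E}.
{C, D}: every determinant is a superkey — BCNF.
{A, B, C, E}: every determinant is a superkey — BCNF.

{A, B, C, E}; {C, D}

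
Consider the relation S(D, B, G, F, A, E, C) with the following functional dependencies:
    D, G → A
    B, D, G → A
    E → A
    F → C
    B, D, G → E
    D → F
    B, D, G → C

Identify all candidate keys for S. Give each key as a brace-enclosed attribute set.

{B, D, G}

{B, D, G} never appear on the right of any FD, so every key must include all of them.
{B, D, G}⁺ = {A, B, C, D, E, F, G} — all of the relation — so {B, D, G} is a candidate key.
No other minimal set has full closure, so this is the only candidate key.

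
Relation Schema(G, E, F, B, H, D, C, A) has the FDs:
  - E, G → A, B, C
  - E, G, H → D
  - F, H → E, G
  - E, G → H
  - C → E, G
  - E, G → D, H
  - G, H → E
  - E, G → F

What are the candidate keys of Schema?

{C}, {E, G}, {F, H}, {G, H}

{C}⁺ = {A, B, C, D, E, F, G, H} — all of the relation — so {C} is a candidate key.
{E, G}⁺ = {A, B, C, D, E, F, G, H} — all of the relation — so {E, G} is a candidate key.
{F, H}⁺ = {A, B, C, D, E, F, G, H} — all of the relation — so {F, H} is a candidate key.
{G, H}⁺ = {A, B, C, D, E, F, G, H} — all of the relation — so {G, H} is a candidate key.
Any other superkey properly contains one of these, so there are no further candidate keys.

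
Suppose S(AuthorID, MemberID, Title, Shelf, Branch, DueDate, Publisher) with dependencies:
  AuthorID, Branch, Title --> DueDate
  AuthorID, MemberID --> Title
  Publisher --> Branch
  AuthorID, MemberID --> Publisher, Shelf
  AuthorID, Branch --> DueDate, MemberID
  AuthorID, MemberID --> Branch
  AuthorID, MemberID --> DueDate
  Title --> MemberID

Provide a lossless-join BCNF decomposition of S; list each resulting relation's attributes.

{AuthorID, DueDate, Publisher, Shelf, Title}; {Branch, Publisher}; {MemberID, Title}

Candidate keys of the original relation: {AuthorID, Branch}, {AuthorID, MemberID}, {AuthorID, Publisher}, {AuthorID, Title}.
Within {AuthorID, Branch, DueDate, MemberID, Publisher, Shelf, Title}: {Publisher}⁺ ∩ {AuthorID, Branch, DueDate, MemberID, Publisher, Shelf, Title} = {Branch, Publisher}, not the whole set, so Publisher --> Branch violates BCNF; decompose into {Branch, Publisher} and {AuthorID, DueDate, MemberID, Publisher, Shelf, Title}.
{Branch, Publisher}: every determinant is a superkey — BCNF.
Within {AuthorID, DueDate, MemberID, Publisher, Shelf, Title}: {Title}⁺ ∩ {AuthorID, DueDate, MemberID, Publisher, Shelf, Title} = {MemberID, Title}, not the whole set, so Title --> MemberID violates BCNF; decompose into {MemberID, Title} and {AuthorID, DueDate, Publisher, Shelf, Title}.
{MemberID, Title}: every determinant is a superkey — BCNF.
{AuthorID, DueDate, Publisher, Shelf, Title}: every determinant is a superkey — BCNF.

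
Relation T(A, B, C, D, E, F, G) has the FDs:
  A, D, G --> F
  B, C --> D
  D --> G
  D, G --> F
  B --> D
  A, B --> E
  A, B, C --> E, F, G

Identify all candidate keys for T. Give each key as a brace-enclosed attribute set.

Attributes never on any right-hand side: {A, B, C} — every candidate key must contain all of them.
Closure of {A, B, C} is {A, B, C, D, E, F, G}, the whole schema; {A, B, C} is a candidate key.
No smaller or unrelated set reaches every attribute, so there are no other keys.

{A, B, C}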